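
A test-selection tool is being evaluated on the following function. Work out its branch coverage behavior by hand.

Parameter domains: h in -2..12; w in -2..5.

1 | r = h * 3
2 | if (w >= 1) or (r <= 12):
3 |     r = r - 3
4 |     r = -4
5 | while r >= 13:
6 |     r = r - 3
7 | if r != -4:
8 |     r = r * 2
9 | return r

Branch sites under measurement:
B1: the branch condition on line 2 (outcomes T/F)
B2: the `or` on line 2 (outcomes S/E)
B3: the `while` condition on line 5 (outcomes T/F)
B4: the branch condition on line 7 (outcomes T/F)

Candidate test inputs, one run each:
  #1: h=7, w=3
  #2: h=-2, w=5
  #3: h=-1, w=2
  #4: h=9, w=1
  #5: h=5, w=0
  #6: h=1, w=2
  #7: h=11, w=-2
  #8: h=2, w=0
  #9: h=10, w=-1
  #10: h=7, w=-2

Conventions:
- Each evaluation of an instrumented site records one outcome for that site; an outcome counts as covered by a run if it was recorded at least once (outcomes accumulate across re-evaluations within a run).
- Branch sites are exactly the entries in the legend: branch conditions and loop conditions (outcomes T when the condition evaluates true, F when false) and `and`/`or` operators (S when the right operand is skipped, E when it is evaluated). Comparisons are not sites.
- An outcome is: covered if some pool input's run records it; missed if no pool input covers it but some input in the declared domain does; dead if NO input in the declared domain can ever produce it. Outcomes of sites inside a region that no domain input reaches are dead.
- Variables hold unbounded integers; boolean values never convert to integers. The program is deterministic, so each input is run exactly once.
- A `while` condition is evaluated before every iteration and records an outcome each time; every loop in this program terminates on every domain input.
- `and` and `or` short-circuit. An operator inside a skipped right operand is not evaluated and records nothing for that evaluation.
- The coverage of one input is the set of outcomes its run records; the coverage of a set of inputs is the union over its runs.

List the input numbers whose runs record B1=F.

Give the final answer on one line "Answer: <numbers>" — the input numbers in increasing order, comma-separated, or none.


input #1 (h=7, w=3): does not produce B1=F
input #2 (h=-2, w=5): does not produce B1=F
input #3 (h=-1, w=2): does not produce B1=F
input #4 (h=9, w=1): does not produce B1=F
input #5 (h=5, w=0): produces B1=F
input #6 (h=1, w=2): does not produce B1=F
input #7 (h=11, w=-2): produces B1=F
input #8 (h=2, w=0): does not produce B1=F
input #9 (h=10, w=-1): produces B1=F
input #10 (h=7, w=-2): produces B1=F
Answer: 5, 7, 9, 10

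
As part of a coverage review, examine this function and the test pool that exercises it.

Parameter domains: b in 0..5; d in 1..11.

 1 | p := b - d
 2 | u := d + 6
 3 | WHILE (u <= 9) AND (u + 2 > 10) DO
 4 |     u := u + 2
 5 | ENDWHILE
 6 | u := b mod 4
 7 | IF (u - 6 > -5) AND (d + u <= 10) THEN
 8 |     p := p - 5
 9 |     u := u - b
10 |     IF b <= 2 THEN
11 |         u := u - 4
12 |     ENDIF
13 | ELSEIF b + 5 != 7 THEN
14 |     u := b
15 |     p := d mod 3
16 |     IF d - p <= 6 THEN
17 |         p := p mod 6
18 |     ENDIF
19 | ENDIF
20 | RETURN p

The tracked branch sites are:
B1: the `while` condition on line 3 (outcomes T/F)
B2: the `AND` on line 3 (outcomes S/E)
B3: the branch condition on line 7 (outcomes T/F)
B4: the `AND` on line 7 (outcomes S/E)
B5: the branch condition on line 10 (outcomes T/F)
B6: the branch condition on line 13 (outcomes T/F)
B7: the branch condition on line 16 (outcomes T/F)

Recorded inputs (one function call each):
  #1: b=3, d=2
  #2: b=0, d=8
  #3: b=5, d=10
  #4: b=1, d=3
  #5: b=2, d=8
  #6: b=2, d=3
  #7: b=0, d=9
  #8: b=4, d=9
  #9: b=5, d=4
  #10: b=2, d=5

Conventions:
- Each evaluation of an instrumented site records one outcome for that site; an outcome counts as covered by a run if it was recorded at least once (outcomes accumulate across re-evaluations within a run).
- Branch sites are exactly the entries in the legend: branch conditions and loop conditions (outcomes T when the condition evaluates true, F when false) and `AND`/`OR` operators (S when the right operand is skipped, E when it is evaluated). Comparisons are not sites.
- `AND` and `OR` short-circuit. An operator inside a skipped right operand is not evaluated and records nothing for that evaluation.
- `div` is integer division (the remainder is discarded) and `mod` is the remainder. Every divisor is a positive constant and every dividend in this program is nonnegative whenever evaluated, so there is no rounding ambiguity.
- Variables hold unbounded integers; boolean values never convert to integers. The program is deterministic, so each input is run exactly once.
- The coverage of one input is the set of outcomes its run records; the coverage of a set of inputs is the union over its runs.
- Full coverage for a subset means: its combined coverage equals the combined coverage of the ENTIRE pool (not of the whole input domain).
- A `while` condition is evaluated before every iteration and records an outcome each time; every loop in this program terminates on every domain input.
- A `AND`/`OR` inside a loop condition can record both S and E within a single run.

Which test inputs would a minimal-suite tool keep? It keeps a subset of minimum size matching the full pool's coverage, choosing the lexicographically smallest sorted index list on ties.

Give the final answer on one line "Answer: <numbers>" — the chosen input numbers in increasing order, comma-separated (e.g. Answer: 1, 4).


input #1 (b=3, d=2): covers B1=F, B2=E, B3=T, B4=E, B5=F
input #2 (b=0, d=8): covers B1=F, B2=S, B3=F, B4=S, B6=T, B7=T
input #3 (b=5, d=10): covers B1=F, B2=S, B3=F, B4=S, B6=T, B7=F
input #4 (b=1, d=3): covers B1=T, B1=F, B2=S, B2=E, B3=F, B4=S, B6=T, B7=T
input #5 (b=2, d=8): covers B1=F, B2=S, B3=T, B4=E, B5=T
input #6 (b=2, d=3): covers B1=T, B1=F, B2=S, B2=E, B3=T, B4=E, B5=T
input #7 (b=0, d=9): covers B1=F, B2=S, B3=F, B4=S, B6=T, B7=F
input #8 (b=4, d=9): covers B1=F, B2=S, B3=F, B4=S, B6=T, B7=F
input #9 (b=5, d=4): covers B1=F, B2=S, B3=F, B4=S, B6=T, B7=T
input #10 (b=2, d=5): covers B1=F, B2=S, B3=T, B4=E, B5=T
union over all inputs: B1=T, B1=F, B2=S, B2=E, B3=T, B3=F, B4=S, B4=E, B5=T, B5=F, B6=T, B7=T, B7=F (13 outcomes)
size 1 is not enough: best union over all size-1 subsets is 8/13
size 2 is not enough: best union over all size-2 subsets is 11/13
size 3 is not enough: best union over all size-3 subsets is 12/13
the canonical winner is {1, 2, 3, 6}: size 4, full 13-outcome coverage, earliest index list among size-4 covers
Answer: 1, 2, 3, 6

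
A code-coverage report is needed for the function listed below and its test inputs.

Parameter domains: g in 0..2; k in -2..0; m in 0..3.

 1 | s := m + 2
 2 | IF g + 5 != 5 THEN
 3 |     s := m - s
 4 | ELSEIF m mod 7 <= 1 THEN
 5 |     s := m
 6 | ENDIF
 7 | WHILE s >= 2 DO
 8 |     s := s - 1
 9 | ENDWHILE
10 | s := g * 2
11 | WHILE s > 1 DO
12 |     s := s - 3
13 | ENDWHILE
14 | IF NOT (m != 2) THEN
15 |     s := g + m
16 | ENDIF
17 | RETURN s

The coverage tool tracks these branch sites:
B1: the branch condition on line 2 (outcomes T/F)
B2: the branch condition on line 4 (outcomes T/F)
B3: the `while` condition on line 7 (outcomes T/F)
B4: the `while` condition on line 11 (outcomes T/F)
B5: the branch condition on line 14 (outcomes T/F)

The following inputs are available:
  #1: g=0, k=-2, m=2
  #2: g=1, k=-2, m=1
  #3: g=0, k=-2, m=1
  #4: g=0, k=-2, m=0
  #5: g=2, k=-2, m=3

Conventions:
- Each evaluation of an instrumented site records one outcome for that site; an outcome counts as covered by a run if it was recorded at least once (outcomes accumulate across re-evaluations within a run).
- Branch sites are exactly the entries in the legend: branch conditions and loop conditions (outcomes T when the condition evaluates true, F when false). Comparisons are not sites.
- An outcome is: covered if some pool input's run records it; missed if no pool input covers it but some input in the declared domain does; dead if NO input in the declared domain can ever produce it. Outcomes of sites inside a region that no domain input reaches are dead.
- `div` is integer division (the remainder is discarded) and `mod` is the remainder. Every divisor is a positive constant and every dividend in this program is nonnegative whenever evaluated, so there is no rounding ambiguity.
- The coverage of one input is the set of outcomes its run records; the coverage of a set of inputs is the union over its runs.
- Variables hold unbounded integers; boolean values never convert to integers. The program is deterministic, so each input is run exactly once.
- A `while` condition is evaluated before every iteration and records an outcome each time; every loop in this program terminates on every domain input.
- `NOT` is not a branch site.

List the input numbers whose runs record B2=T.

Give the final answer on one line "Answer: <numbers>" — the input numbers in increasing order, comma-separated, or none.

input #1 (g=0, k=-2, m=2): does not record B2=T
input #2 (g=1, k=-2, m=1): does not record B2=T
input #3 (g=0, k=-2, m=1): records B2=T
input #4 (g=0, k=-2, m=0): records B2=T
input #5 (g=2, k=-2, m=3): does not record B2=T

Answer: 3, 4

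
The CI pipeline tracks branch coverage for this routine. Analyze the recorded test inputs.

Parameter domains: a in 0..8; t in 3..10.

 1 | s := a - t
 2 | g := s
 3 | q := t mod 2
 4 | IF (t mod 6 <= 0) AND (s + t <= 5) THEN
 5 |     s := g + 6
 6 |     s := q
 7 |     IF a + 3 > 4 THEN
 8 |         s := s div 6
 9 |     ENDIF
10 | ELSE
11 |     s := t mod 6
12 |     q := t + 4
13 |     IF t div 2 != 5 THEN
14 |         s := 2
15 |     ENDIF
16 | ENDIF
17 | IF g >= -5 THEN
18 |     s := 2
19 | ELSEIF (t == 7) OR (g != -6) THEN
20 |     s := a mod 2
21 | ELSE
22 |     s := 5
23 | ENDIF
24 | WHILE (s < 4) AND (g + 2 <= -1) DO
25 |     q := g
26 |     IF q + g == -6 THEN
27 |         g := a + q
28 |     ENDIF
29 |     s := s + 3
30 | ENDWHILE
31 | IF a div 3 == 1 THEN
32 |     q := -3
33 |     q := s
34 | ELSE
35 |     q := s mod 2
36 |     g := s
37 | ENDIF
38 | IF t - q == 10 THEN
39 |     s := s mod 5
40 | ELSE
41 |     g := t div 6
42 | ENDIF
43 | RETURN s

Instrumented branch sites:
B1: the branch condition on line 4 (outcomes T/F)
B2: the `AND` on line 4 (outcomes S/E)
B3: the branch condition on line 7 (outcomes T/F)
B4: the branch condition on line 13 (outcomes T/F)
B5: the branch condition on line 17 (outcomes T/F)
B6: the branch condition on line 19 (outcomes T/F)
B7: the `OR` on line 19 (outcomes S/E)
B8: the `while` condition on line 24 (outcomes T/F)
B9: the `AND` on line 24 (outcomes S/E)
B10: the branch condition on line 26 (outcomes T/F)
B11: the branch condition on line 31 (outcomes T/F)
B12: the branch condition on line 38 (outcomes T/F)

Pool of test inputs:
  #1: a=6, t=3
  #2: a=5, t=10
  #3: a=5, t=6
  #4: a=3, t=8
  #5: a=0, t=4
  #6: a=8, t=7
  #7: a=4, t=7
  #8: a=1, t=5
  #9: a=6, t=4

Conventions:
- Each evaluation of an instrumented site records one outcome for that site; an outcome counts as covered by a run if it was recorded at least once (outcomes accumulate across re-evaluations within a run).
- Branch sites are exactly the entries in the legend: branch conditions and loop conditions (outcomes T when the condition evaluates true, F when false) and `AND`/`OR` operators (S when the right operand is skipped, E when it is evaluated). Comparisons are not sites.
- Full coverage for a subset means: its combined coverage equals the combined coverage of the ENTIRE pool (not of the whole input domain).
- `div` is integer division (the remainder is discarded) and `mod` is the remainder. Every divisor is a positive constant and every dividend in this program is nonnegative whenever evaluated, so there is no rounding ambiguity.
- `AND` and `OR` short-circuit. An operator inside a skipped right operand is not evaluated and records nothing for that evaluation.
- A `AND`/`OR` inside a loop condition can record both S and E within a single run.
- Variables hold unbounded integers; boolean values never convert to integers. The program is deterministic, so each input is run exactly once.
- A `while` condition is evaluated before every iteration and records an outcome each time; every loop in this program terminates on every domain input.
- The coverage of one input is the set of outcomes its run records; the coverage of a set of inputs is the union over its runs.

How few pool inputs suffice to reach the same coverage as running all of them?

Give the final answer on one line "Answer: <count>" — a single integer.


run #1 (a=6, t=3) records B1=F, B2=S, B4=T, B5=T, B8=F, B9=E, B11=F, B12=F
run #2 (a=5, t=10) records B1=F, B2=S, B4=F, B5=T, B8=T, B8=F, B9=S, B9=E, B10=F, B11=T, B12=F
run #3 (a=5, t=6) records B1=T, B2=E, B3=T, B5=T, B8=F, B9=E, B11=T, B12=F
run #4 (a=3, t=8) records B1=F, B2=S, B4=T, B5=T, B8=T, B8=F, B9=S, B9=E, B10=F, B11=T, B12=F
run #5 (a=0, t=4) records B1=F, B2=S, B4=T, B5=T, B8=T, B8=F, B9=S, B9=E, B10=F, B11=F, B12=F
run #6 (a=8, t=7) records B1=F, B2=S, B4=T, B5=T, B8=F, B9=E, B11=F, B12=F
run #7 (a=4, t=7) records B1=F, B2=S, B4=T, B5=T, B8=T, B8=F, B9=S, B9=E, B10=T, B11=T, B12=F
run #8 (a=1, t=5) records B1=F, B2=S, B4=T, B5=T, B8=T, B8=F, B9=S, B9=E, B10=F, B11=F, B12=F
run #9 (a=6, t=4) records B1=F, B2=S, B4=T, B5=T, B8=F, B9=E, B11=F, B12=F
the full pool covers 17 outcomes: B1=T, B1=F, B2=S, B2=E, B3=T, B4=T, B4=F, B5=T, B8=T, B8=F, B9=S, B9=E, B10=T, B10=F, B11=T, B11=F, B12=F
size 1 is not enough: best union over all size-1 subsets is 11/17
size 2 is not enough: best union over all size-2 subsets is 15/17
size 3 is not enough: best union over all size-3 subsets is 16/17
at size 4, {1, 2, 3, 7} reaches all 17 outcomes; every lexicographically earlier size-4 subset fails
Answer: 4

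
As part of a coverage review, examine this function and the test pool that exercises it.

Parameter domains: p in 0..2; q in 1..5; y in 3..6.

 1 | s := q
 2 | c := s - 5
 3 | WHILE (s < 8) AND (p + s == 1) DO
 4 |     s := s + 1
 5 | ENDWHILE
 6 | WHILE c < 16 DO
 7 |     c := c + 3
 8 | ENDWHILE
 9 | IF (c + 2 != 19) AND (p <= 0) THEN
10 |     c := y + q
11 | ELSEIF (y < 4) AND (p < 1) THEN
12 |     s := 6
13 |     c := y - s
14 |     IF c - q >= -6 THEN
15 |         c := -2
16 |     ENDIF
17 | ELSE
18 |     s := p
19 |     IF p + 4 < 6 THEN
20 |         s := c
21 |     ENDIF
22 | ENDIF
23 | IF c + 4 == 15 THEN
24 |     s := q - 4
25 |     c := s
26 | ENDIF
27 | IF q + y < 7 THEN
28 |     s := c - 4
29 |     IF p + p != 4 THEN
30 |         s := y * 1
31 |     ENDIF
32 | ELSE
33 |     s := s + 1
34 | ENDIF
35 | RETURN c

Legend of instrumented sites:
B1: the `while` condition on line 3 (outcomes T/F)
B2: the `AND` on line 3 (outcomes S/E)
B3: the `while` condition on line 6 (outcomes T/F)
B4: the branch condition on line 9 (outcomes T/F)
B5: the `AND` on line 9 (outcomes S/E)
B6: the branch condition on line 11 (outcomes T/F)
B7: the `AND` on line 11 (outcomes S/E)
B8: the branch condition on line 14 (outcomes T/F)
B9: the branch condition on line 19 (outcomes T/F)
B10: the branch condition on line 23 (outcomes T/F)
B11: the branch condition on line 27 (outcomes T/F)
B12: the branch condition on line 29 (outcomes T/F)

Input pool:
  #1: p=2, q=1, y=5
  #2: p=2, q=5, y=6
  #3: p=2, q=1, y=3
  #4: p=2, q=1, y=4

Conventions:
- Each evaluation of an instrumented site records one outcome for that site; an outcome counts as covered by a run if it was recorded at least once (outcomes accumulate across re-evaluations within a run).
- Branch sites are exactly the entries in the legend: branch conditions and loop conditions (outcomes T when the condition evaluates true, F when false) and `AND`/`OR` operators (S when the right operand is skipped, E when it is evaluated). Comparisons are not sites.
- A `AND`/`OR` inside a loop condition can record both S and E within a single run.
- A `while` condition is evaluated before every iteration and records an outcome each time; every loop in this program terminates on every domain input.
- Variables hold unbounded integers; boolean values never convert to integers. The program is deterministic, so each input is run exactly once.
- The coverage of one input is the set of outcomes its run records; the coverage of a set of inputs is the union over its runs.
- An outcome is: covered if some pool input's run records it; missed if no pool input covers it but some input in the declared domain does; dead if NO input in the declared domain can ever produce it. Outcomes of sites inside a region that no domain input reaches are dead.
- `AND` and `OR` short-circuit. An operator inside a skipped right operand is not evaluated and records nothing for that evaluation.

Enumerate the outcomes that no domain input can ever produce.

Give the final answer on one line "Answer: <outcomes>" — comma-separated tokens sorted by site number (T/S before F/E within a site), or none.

checking every outcome against all 60 domain inputs:
  B2=S: never recorded by any domain input -> dead
  reachable outcomes have witnesses, e.g. B1=T (e.g. p=0, q=1, y=3), B1=F (e.g. p=0, q=1, y=3), B2=E (e.g. p=0, q=1, y=3), B3=T (e.g. p=0, q=1, y=3)

Answer: B2=S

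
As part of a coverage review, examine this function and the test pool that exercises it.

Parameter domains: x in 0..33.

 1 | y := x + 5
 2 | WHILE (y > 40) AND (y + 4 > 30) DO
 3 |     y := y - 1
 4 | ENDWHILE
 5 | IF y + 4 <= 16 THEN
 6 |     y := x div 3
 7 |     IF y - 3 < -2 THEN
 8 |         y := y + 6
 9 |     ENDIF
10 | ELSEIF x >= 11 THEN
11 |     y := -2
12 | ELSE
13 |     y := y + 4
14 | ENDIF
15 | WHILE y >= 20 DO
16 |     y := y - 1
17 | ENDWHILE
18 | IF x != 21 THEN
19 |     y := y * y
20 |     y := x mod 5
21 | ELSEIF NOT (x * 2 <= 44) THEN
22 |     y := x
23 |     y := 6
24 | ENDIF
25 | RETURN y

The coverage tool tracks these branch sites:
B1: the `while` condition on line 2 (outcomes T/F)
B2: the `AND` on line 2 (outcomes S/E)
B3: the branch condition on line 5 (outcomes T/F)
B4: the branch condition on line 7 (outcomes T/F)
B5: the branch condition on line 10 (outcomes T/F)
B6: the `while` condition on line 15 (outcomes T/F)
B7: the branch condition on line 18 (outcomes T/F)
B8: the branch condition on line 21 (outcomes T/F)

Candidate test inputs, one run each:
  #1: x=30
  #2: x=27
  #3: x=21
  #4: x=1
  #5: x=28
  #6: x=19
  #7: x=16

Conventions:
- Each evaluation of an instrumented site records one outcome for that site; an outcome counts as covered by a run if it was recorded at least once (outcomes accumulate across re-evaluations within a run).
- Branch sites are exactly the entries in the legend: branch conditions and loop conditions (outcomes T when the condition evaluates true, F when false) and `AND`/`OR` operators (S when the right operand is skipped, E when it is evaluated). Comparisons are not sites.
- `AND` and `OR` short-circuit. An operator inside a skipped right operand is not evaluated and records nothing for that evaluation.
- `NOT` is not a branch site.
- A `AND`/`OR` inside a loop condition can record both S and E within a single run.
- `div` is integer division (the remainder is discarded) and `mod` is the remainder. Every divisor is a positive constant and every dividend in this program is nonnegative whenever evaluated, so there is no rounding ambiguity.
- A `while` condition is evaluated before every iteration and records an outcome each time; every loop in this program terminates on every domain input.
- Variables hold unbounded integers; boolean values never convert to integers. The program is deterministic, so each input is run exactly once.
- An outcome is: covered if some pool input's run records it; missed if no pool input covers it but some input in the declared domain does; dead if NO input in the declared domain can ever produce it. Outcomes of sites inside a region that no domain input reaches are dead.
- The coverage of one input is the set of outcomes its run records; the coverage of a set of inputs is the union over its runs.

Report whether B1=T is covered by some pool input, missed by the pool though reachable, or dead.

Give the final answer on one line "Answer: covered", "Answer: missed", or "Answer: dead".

no pool input records B1=T
checking all 34 inputs in the declared domain: B1=T is never recorded -> dead

Answer: dead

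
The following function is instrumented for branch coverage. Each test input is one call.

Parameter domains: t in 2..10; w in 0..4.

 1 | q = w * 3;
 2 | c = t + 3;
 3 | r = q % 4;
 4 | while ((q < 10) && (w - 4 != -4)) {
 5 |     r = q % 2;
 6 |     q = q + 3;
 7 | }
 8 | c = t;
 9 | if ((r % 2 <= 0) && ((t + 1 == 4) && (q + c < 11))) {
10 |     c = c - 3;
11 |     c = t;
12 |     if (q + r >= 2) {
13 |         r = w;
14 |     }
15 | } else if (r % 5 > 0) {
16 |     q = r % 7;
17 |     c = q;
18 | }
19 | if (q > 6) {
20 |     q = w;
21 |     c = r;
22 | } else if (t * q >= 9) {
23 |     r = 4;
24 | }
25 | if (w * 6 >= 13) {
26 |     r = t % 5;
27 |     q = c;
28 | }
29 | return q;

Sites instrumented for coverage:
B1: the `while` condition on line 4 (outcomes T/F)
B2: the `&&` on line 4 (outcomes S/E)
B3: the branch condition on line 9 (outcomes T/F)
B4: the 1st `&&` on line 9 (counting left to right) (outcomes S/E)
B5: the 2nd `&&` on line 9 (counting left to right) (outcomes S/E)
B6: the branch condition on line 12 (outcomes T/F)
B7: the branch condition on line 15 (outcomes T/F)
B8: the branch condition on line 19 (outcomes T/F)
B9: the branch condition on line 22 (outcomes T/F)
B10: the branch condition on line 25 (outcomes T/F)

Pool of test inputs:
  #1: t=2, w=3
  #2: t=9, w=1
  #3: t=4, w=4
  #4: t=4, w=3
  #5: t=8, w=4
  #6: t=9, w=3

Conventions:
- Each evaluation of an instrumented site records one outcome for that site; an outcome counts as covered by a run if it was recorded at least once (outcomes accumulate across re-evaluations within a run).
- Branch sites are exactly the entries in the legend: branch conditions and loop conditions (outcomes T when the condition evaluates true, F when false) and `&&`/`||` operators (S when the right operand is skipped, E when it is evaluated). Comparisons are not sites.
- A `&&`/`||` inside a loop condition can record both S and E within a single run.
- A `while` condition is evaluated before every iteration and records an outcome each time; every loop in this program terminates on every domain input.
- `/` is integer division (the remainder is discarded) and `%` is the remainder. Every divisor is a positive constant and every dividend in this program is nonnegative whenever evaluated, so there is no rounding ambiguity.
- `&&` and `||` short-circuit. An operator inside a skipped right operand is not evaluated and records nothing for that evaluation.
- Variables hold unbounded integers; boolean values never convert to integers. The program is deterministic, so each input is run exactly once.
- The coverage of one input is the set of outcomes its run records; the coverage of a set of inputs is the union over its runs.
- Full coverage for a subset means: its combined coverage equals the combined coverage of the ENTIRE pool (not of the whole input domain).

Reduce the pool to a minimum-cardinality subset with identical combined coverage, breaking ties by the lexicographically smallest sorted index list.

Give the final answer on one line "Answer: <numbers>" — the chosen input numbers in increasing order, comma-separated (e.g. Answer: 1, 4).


input #1, t=2, w=3: events B2->E, B1->T, B2->S, B1->F, B4->S, B3->F, B7->T, B8->F, B9->F, B10->T; outcomes B1=T, B1=F, B2=S, B2=E, B3=F, B4=S, B7=T, B8=F, B9=F, B10=T
input #2, t=9, w=1: events B2->E, B1->T, B2->E, B1->T, B2->E, B1->T, B2->S, B1->F, B4->S, B3->F, B7->T, B8->F, B9->T, B10->F; outcomes B1=T, B1=F, B2=S, B2=E, B3=F, B4=S, B7=T, B8=F, B9=T, B10=F
input #3, t=4, w=4: events B2->S, B1->F, B4->E, B5->S, B3->F, B7->F, B8->T, B10->T; outcomes B1=F, B2=S, B3=F, B4=E, B5=S, B7=F, B8=T, B10=T
input #4, t=4, w=3: events B2->E, B1->T, B2->S, B1->F, B4->S, B3->F, B7->T, B8->F, B9->F, B10->T; outcomes B1=T, B1=F, B2=S, B2=E, B3=F, B4=S, B7=T, B8=F, B9=F, B10=T
input #5, t=8, w=4: events B2->S, B1->F, B4->E, B5->S, B3->F, B7->F, B8->T, B10->T; outcomes B1=F, B2=S, B3=F, B4=E, B5=S, B7=F, B8=T, B10=T
input #6, t=9, w=3: events B2->E, B1->T, B2->S, B1->F, B4->S, B3->F, B7->T, B8->F, B9->T, B10->T; outcomes B1=T, B1=F, B2=S, B2=E, B3=F, B4=S, B7=T, B8=F, B9=T, B10=T
together the pool reaches 16 outcomes: B1=T, B1=F, B2=S, B2=E, B3=F, B4=S, B4=E, B5=S, B7=T, B7=F, B8=T, B8=F, B9=T, B9=F, B10=T, B10=F
every size-1 subset falls short of the 16 outcomes (best: 10/16)
every size-2 subset falls short of the 16 outcomes (best: 15/16)
size 3: inputs {1, 2, 3} cover all 16 outcomes, and no lexicographically smaller subset of this size does
Answer: 1, 2, 3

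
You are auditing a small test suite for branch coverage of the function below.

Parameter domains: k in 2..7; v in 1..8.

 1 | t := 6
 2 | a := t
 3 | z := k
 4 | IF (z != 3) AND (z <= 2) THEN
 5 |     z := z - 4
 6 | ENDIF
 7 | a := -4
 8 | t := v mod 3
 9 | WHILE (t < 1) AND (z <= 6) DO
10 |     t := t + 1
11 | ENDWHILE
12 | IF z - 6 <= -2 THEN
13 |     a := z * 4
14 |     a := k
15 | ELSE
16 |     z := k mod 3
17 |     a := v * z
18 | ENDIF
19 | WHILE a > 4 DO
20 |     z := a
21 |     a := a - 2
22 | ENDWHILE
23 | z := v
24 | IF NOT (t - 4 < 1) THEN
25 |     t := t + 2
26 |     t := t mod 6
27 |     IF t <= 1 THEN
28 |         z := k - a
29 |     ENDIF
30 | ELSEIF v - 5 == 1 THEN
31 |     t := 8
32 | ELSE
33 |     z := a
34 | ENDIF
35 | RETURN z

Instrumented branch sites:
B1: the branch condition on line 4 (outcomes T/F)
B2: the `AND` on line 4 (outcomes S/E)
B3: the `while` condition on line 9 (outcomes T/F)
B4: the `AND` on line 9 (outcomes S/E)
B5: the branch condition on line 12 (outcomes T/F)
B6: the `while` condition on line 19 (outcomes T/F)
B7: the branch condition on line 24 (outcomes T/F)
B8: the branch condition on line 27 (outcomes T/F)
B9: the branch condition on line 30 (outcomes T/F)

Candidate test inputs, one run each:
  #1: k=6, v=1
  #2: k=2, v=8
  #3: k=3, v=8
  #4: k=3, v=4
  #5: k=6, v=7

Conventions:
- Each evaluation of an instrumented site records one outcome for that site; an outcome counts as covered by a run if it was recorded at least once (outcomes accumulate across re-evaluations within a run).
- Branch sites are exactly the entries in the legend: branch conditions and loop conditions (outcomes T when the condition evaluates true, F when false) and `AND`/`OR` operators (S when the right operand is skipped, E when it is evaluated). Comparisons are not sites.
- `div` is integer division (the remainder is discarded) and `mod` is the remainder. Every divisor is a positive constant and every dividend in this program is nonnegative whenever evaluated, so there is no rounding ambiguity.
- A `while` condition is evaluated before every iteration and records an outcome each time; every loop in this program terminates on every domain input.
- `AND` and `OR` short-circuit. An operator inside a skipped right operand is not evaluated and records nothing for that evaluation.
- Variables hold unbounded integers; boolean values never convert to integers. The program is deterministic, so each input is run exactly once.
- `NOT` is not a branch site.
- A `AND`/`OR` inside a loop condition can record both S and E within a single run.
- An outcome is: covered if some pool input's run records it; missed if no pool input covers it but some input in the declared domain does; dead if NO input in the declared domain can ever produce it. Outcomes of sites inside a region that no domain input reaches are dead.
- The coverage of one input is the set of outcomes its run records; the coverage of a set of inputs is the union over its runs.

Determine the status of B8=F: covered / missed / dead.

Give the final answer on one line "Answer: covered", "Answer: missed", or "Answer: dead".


no pool input records B8=F
checking all 48 inputs in the declared domain: B8=F is never recorded -> dead
Answer: dead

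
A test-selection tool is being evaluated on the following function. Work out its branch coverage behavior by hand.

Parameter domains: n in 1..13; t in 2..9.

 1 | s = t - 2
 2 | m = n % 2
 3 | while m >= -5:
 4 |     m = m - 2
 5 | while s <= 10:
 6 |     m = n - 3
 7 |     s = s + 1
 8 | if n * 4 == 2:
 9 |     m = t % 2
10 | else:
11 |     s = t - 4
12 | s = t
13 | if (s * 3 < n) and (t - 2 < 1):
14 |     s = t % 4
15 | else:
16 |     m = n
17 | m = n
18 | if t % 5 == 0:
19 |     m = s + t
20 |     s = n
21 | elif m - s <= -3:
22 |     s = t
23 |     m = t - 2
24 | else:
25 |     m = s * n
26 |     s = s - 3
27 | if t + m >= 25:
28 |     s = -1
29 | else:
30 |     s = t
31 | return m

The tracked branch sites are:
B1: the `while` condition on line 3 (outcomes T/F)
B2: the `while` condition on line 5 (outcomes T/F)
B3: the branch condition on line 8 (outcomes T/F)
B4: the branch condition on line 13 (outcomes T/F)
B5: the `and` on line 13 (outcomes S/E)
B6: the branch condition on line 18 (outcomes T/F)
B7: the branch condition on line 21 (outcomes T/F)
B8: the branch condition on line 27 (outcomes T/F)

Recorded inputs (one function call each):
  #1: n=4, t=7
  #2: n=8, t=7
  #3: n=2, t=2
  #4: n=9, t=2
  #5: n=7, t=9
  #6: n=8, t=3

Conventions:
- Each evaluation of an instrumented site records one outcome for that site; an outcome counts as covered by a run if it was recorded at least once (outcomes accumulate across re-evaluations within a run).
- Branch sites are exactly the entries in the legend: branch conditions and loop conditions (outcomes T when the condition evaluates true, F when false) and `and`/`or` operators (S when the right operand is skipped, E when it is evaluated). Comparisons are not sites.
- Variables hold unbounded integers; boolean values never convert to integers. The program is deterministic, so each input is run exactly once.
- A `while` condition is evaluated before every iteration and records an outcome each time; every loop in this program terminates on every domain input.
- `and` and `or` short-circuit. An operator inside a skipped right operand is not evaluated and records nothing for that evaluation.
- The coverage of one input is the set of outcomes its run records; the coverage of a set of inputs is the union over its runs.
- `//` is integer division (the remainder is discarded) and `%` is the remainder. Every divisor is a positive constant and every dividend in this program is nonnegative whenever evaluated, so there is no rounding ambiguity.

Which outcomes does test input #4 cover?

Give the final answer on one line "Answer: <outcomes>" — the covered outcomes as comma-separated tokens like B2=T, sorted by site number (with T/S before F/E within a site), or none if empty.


Running input #4 (n=9, t=2), event by event:
  B1->T, B1->T, B1->T, B1->T, B1->F, B2->T, B2->T, B2->T, B2->T, B2->T
  B2->T, B2->T, B2->T, B2->T, B2->T, B2->T, B2->F, B3->F, B5->E, B4->T
  B6->F, B7->F, B8->F
collecting distinct outcomes: B1=T, B1=F, B2=T, B2=F, B3=F, B4=T, B5=E, B6=F, B7=F, B8=F
Answer: B1=T, B1=F, B2=T, B2=F, B3=F, B4=T, B5=E, B6=F, B7=F, B8=F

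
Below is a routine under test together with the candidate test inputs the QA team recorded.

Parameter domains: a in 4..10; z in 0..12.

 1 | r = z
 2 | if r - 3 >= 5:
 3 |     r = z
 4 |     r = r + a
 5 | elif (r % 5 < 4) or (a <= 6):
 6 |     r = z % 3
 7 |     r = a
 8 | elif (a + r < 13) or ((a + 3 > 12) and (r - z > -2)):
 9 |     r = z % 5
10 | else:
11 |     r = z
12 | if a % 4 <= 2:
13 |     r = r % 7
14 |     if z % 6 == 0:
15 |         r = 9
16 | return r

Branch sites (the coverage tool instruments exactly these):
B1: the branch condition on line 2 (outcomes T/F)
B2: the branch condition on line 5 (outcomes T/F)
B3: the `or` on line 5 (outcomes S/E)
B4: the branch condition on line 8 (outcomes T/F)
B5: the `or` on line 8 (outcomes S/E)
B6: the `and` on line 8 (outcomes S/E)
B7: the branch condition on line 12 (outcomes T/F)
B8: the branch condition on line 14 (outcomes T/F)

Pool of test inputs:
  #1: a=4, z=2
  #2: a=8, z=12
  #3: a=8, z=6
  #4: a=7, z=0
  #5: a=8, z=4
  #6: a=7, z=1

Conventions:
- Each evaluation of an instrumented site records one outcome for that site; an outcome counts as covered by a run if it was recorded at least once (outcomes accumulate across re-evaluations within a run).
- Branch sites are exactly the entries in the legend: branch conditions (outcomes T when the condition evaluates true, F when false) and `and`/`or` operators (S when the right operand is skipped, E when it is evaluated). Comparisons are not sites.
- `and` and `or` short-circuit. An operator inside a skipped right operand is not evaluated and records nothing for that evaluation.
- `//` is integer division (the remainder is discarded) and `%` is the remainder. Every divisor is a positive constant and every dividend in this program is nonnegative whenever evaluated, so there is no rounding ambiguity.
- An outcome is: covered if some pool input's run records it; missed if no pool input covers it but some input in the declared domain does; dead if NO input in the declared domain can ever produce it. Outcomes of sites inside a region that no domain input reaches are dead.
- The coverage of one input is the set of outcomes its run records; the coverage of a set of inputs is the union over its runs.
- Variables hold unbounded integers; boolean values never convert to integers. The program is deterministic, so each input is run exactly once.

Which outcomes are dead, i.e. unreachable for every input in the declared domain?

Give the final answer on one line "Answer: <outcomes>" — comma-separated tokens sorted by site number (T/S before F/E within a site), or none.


exhaustive pass over the 91-input domain:
  reachable outcomes have witnesses, e.g. B1=T (e.g. a=4, z=8), B1=F (e.g. a=4, z=0), B2=T (e.g. a=4, z=0), B2=F (e.g. a=7, z=4)
Answer: none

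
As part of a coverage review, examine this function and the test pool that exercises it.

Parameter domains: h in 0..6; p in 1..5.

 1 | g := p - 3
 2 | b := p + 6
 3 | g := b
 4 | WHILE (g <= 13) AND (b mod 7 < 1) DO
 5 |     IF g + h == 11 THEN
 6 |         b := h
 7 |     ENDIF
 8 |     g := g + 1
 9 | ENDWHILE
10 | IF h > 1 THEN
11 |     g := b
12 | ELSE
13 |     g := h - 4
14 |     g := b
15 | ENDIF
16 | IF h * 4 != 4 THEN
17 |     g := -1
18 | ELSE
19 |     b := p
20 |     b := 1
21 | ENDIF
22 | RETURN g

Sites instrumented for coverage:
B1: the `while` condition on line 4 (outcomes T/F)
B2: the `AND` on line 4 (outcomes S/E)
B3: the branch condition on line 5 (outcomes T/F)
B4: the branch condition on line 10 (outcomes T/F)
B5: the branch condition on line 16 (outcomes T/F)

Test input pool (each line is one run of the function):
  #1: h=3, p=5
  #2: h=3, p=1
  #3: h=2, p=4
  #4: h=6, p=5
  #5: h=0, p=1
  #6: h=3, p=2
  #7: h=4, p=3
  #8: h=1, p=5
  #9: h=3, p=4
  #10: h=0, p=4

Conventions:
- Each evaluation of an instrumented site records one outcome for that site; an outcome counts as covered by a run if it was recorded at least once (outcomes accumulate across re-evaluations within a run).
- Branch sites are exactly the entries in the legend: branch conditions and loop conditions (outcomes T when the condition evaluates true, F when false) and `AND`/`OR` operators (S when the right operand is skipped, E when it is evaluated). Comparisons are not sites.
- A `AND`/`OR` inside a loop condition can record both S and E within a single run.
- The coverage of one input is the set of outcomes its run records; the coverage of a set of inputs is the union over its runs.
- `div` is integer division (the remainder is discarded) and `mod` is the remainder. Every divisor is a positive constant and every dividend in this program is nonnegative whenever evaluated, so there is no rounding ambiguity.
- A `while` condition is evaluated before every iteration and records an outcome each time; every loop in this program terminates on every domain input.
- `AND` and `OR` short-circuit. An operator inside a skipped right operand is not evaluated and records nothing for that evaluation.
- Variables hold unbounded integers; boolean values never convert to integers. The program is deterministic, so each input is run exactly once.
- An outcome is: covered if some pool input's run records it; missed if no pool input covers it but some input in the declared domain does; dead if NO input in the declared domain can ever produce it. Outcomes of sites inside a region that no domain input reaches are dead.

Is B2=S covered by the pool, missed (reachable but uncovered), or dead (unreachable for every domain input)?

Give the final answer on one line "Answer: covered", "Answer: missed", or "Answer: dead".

B2=S is recorded by pool input(s) 5 -> covered

Answer: covered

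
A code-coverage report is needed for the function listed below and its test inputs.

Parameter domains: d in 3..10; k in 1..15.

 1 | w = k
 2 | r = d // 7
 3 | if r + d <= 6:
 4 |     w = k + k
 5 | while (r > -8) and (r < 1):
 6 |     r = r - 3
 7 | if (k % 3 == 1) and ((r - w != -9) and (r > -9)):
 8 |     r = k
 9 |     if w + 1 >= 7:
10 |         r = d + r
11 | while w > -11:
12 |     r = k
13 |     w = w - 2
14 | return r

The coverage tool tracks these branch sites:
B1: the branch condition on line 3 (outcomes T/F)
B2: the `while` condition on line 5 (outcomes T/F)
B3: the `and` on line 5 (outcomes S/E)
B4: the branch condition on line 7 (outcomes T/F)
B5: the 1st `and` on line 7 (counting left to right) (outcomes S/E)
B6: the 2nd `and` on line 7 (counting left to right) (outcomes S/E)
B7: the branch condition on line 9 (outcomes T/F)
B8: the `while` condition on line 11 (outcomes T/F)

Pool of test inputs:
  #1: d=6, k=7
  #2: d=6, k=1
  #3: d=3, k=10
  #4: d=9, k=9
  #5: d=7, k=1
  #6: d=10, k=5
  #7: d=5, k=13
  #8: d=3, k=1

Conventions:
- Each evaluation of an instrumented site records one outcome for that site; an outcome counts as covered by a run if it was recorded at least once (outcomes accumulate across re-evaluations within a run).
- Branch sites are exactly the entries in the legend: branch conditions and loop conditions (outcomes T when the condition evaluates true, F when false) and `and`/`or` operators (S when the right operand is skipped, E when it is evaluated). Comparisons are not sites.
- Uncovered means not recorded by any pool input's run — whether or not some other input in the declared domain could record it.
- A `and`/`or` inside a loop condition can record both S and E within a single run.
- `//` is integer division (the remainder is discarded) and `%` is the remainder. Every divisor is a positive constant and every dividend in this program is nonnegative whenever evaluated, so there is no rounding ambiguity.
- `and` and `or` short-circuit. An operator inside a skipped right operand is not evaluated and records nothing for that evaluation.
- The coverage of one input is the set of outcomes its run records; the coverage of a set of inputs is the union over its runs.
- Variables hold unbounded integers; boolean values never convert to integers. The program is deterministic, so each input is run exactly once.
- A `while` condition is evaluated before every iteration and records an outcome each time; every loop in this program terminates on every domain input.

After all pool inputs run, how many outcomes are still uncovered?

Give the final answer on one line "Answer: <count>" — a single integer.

run #1 (d=6, k=7) runs B1->T, B3->E, B2->T, B3->E, B2->T, B3->E, B2->T, B3->S, B2->F, B5->E, B6->E, B4->F, B8->T, B8->T, ...; records B1=T, B2=T, B2=F, B3=S, B3=E, B4=F, B5=E, B6=E, B8=T, B8=F
run #2 (d=6, k=1) runs B1->T, B3->E, B2->T, B3->E, B2->T, B3->E, B2->T, B3->S, B2->F, B5->E, B6->E, B4->F, B8->T, B8->T, ...; records B1=T, B2=T, B2=F, B3=S, B3=E, B4=F, B5=E, B6=E, B8=T, B8=F
run #3 (d=3, k=10) runs B1->T, B3->E, B2->T, B3->E, B2->T, B3->E, B2->T, B3->S, B2->F, B5->E, B6->E, B4->F, B8->T, B8->T, ...; records B1=T, B2=T, B2=F, B3=S, B3=E, B4=F, B5=E, B6=E, B8=T, B8=F
run #4 (d=9, k=9) runs B1->F, B3->E, B2->F, B5->S, B4->F, B8->T, B8->T, B8->T, B8->T, B8->T, B8->T, B8->T, B8->T, B8->T, ...; records B1=F, B2=F, B3=E, B4=F, B5=S, B8=T, B8=F
run #5 (d=7, k=1) runs B1->F, B3->E, B2->F, B5->E, B6->E, B4->T, B7->F, B8->T, B8->T, B8->T, B8->T, B8->T, B8->T, B8->F; records B1=F, B2=F, B3=E, B4=T, B5=E, B6=E, B7=F, B8=T, B8=F
run #6 (d=10, k=5) runs B1->F, B3->E, B2->F, B5->S, B4->F, B8->T, B8->T, B8->T, B8->T, B8->T, B8->T, B8->T, B8->T, B8->F; records B1=F, B2=F, B3=E, B4=F, B5=S, B8=T, B8=F
run #7 (d=5, k=13) runs B1->T, B3->E, B2->T, B3->E, B2->T, B3->E, B2->T, B3->S, B2->F, B5->E, B6->E, B4->F, B8->T, B8->T, ...; records B1=T, B2=T, B2=F, B3=S, B3=E, B4=F, B5=E, B6=E, B8=T, B8=F
run #8 (d=3, k=1) runs B1->T, B3->E, B2->T, B3->E, B2->T, B3->E, B2->T, B3->S, B2->F, B5->E, B6->E, B4->F, B8->T, B8->T, ...; records B1=T, B2=T, B2=F, B3=S, B3=E, B4=F, B5=E, B6=E, B8=T, B8=F
union over the pool: B1=T, B1=F, B2=T, B2=F, B3=S, B3=E, B4=T, B4=F, B5=S, B5=E, B6=E, B7=F, B8=T, B8=F
uncovered (2 of 16): B6=S, B7=T

Answer: 2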